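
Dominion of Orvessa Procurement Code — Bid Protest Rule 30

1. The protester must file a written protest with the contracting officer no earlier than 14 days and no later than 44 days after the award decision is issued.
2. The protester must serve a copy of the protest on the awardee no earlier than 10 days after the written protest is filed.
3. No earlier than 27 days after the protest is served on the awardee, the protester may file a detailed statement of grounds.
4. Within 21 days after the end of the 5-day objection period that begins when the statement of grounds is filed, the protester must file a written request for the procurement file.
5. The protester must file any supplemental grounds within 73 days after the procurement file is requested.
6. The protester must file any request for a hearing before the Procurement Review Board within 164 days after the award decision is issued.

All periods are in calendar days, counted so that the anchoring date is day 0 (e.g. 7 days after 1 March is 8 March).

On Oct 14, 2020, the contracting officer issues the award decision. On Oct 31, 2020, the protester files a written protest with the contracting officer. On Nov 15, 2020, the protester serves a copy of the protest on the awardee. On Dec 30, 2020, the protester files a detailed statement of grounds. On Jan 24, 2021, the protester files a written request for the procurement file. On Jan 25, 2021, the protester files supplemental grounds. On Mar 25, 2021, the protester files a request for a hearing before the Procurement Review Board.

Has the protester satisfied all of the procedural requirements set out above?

Yes

Step 1 — 14 and 44 days from Oct 14, 2020 (when the award decision is issued) are Oct 28, 2020 and Nov 27, 2020 respectively; Oct 31, 2020 falls inside that range.
Step 2 — must wait 10 days from Oct 31, 2020 (when the written protest is filed), so not before Nov 10, 2020; done Nov 15, 2020 — permitted.
Step 3 — must wait 27 days from Nov 15, 2020 (when the protest is served on the awardee), so not before Dec 12, 2020; Dec 30, 2020 is on or after that date.
Step 4 — counting 21 days from Jan 4, 2021 (end of the 5-day objection period, which began when the statement of grounds is filed on Dec 30, 2020) gives a deadline of Jan 25, 2021; done Jan 24, 2021 — timely.
Step 5 — counting 73 days from Jan 24, 2021 (when the procurement file is requested) gives a deadline of Apr 7, 2021; Jan 25, 2021 is within that limit.
Step 6 — counting 164 days from Oct 14, 2020 (when the award decision is issued) gives a deadline of Mar 27, 2021; done Mar 25, 2021 — timely.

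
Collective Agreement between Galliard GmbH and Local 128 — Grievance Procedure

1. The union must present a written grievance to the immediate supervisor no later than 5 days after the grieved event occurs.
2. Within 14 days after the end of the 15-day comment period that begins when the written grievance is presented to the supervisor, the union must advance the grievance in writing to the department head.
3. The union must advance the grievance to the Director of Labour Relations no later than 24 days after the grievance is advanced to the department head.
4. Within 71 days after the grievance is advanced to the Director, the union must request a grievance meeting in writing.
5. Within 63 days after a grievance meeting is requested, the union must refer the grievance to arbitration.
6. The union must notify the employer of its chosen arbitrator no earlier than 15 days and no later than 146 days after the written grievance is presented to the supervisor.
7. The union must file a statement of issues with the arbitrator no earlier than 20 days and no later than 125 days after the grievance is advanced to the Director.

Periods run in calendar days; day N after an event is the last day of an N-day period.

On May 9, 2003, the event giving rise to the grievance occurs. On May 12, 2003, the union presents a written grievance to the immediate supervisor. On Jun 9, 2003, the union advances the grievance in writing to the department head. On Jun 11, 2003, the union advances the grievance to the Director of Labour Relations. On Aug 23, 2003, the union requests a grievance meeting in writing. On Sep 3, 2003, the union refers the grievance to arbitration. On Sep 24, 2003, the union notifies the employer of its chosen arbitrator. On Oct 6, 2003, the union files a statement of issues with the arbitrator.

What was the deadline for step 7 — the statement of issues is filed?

Oct 14, 2003

Step 7 runs from Jun 11, 2003, when the grievance is advanced to the Director. The window is 20–125 days after Jun 11, 2003; it closes on Oct 14, 2003.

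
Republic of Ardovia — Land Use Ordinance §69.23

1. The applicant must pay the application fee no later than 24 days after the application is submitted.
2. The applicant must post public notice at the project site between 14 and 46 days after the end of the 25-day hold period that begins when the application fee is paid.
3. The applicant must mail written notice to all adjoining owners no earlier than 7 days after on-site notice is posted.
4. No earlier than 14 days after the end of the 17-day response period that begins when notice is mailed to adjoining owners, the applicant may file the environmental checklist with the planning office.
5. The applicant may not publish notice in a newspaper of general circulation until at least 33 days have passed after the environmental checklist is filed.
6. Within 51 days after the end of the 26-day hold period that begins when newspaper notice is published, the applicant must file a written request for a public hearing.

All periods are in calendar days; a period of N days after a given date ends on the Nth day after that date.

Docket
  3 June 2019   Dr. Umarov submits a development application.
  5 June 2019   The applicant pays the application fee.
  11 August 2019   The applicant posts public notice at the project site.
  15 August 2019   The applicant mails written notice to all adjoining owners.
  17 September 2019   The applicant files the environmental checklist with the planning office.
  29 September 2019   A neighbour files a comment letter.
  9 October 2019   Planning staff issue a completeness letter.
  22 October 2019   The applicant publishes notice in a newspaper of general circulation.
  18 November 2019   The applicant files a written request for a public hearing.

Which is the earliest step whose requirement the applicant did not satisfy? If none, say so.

Step 3

(1) due by 3 June 2019 + 24 days = 27 June 2019; 5 June 2019 is within that limit.
(2) the permitted window runs from 30 June 2019 + 14 = 14 July 2019 to 30 June 2019 + 46 = 15 August 2019; 11 August 2019 falls inside that range.
(3) permitted from 11 August 2019 + 7 days = 18 August 2019 onward; acted on 15 August 2019, 3 days prematurely.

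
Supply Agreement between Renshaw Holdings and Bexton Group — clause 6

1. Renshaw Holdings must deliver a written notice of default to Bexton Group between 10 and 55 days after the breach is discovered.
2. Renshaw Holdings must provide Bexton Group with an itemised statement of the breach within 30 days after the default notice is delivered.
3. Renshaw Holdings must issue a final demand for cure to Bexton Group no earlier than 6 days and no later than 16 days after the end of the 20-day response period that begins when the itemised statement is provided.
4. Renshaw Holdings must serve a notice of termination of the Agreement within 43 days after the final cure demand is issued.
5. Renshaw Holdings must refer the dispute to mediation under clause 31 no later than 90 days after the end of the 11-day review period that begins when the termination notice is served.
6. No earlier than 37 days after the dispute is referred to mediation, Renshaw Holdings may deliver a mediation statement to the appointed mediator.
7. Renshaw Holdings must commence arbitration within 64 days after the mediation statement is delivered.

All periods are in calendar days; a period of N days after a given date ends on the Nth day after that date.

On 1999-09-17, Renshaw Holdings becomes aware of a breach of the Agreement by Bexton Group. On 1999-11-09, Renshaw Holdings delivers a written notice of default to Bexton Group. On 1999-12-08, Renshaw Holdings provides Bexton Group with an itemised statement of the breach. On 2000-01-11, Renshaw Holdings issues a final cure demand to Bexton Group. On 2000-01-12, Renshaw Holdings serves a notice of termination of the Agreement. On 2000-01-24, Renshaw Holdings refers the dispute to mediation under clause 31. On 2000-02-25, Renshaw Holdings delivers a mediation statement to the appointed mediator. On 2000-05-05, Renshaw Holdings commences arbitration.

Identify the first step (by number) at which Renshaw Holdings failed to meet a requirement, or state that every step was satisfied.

Step 1: the window is 10–55 days after 1999-09-17 (when the breach is discovered), so 1999-09-27 through 1999-11-11; 1999-11-09 falls inside that range.
Step 2: 30 days after 1999-11-09 (when the default notice is delivered) is 1999-12-09; done 1999-12-08 — timely.
Step 3: the window is 6–16 days after 1999-12-28 (end of the 20-day response period, which began when the itemised statement is provided on 1999-12-08), so 2000-01-03 through 2000-01-13; 2000-01-11 falls inside that range.
Step 4: 43 days after 2000-01-11 (when the final cure demand is issued) is 2000-02-23; done 2000-01-12 — timely.
Step 5: 90 days after 2000-01-23 (end of the 11-day review period, which began when the termination notice is served on 2000-01-12) is 2000-04-22; done 2000-01-24 — timely.
Step 6: the earliest permitted date is 37 days after 2000-01-24 (when the dispute is referred to mediation), i.e. 2000-03-01; acted on 2000-02-25, 5 days prematurely.
The procedure was therefore not followed at step 6.

Step 6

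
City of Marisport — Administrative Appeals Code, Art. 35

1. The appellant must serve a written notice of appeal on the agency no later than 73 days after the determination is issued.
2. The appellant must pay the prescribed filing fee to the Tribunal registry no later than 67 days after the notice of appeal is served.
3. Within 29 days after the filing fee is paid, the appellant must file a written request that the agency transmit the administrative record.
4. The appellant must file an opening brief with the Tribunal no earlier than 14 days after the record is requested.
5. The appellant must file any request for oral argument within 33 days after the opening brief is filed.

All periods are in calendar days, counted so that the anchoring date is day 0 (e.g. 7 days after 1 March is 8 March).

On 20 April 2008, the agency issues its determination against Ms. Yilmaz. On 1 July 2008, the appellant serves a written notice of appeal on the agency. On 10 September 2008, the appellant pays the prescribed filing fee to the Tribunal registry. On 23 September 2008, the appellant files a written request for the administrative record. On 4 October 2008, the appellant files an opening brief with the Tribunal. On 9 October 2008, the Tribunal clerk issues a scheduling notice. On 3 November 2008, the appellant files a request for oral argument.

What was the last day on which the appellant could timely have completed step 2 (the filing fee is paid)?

Step 2 runs from 1 July 2008, when the notice of appeal is served. 67 days after 1 July 2008 is 6 September 2008.

6 September 2008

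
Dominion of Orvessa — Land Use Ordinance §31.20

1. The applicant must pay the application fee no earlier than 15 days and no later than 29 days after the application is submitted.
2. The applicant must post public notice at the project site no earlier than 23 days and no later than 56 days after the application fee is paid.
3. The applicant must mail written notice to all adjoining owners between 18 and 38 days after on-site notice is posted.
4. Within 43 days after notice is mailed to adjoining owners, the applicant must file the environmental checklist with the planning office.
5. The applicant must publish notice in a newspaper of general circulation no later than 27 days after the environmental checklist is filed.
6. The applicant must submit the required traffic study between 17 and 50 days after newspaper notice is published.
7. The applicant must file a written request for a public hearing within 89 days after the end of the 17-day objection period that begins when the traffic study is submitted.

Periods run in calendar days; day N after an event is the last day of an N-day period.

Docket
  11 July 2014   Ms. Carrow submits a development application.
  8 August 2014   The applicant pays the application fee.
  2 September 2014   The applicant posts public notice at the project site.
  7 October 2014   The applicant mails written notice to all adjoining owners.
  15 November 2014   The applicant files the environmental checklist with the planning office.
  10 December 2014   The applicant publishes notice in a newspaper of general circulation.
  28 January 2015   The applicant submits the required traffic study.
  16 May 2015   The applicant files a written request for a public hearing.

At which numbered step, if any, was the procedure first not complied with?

(1) the permitted window runs from 11 July 2014 + 15 = 26 July 2014 to 11 July 2014 + 29 = 9 August 2014; done 8 August 2014, which is between those dates.
(2) the permitted window runs from 8 August 2014 + 23 = 31 August 2014 to 8 August 2014 + 56 = 3 October 2014; done 2 September 2014, which is between those dates.
(3) the permitted window runs from 2 September 2014 + 18 = 20 September 2014 to 2 September 2014 + 38 = 10 October 2014; done 7 October 2014 — within the window.
(4) due by 7 October 2014 + 43 days = 19 November 2014; 15 November 2014 is within that limit.
(5) due by 15 November 2014 + 27 days = 12 December 2014; 10 December 2014 is within that limit.
(6) the permitted window runs from 10 December 2014 + 17 = 27 December 2014 to 10 December 2014 + 50 = 29 January 2015; done 28 January 2015 — within the window.
(7) due by 14 February 2015 + 89 days = 14 May 2015; done 16 May 2015 — 2 days late.
The analysis stops there.

Step 7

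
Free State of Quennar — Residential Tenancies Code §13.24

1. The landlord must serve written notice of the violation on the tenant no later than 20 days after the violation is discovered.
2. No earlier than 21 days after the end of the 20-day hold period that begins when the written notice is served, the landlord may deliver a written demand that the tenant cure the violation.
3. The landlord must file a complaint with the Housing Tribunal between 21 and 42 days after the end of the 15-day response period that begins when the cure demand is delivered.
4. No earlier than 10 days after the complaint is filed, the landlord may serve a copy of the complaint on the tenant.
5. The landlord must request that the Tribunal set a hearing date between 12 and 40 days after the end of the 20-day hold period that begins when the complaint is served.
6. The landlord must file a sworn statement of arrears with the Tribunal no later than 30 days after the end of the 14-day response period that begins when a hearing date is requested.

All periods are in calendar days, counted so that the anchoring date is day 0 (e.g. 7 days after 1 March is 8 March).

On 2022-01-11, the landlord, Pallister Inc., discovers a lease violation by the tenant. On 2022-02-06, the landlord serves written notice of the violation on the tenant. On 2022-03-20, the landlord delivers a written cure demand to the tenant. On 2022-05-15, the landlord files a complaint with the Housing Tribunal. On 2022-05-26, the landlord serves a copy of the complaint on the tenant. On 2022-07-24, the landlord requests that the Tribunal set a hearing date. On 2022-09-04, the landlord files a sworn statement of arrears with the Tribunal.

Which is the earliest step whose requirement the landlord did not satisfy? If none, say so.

Step 1

Step 1 — counting 20 days from 2022-01-11 (when the violation is discovered) gives a deadline of 2022-01-31; 2022-02-06 misses that deadline by 6 days.
No need to go further; step 1 was not satisfied.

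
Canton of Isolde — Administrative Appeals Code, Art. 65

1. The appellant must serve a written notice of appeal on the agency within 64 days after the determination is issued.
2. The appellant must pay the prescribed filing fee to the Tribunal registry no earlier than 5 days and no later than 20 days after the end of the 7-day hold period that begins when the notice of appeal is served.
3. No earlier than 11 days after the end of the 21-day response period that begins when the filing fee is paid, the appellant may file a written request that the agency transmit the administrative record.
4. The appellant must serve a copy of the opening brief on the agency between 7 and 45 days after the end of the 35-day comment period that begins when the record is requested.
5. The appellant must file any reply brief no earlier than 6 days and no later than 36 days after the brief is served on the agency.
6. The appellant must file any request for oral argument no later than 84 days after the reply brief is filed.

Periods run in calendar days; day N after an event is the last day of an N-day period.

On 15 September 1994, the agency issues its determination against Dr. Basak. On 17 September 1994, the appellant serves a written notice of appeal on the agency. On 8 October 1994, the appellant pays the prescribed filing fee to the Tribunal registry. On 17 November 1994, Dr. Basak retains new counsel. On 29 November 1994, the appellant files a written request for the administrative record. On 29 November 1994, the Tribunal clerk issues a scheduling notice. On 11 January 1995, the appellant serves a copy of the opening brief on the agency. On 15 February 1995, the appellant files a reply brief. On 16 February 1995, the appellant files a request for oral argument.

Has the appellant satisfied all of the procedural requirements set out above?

Step 1 — counting 64 days from 15 September 1994 (when the determination is issued) gives a deadline of 18 November 1994; completed 17 September 1994, before the deadline.
Step 2 — 5 and 20 days from 24 September 1994 (end of the 7-day hold period, which began when the notice of appeal is served on 17 September 1994) are 29 September 1994 and 14 October 1994 respectively; done 8 October 1994 — within the window.
Step 3 — must wait 11 days from 29 October 1994 (end of the 21-day response period, which began when the filing fee is paid on 8 October 1994), so not before 9 November 1994; 29 November 1994 is on or after that date.
Step 4 — 7 and 45 days from 3 January 1995 (end of the 35-day comment period, which began when the record is requested on 29 November 1994) are 10 January 1995 and 17 February 1995 respectively; 11 January 1995 falls inside that range.
Step 5 — 6 and 36 days from 11 January 1995 (when the brief is served on the agency) are 17 January 1995 and 16 February 1995 respectively; done 15 February 1995 — within the window.
Step 6 — counting 84 days from 15 February 1995 (when the reply brief is filed) gives a deadline of 10 May 1995; 16 February 1995 is within that limit.

Yes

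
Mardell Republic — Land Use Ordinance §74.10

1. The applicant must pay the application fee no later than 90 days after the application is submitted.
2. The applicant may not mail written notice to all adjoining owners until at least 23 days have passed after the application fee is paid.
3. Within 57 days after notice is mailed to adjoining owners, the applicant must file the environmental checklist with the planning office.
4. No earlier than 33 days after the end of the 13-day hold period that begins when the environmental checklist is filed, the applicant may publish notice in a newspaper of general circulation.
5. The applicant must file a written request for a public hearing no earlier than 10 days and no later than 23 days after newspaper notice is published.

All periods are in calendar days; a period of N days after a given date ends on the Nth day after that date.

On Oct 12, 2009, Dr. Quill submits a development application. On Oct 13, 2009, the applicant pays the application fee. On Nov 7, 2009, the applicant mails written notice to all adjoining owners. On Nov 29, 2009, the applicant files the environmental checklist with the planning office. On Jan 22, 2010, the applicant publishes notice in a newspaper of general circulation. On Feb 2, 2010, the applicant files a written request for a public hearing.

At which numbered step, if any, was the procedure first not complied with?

Step 1 — counting 90 days from Oct 12, 2009 (when the application is submitted) gives a deadline of Jan 10, 2010; Oct 13, 2009 is within that limit.
Step 2 — must wait 23 days from Oct 13, 2009 (when the application fee is paid), so not before Nov 5, 2009; Nov 7, 2009 is on or after that date.
Step 3 — counting 57 days from Nov 7, 2009 (when notice is mailed to adjoining owners) gives a deadline of Jan 3, 2010; Nov 29, 2009 is within that limit.
Step 4 — must wait 33 days from Dec 12, 2009 (end of the 13-day hold period, which began when the environmental checklist is filed on Nov 29, 2009), so not before Jan 14, 2010; Jan 22, 2010 is on or after that date.
Step 5 — 10 and 23 days from Jan 22, 2010 (when newspaper notice is published) are Feb 1, 2010 and Feb 14, 2010 respectively; done Feb 2, 2010 — within the window.

None — every step was satisfied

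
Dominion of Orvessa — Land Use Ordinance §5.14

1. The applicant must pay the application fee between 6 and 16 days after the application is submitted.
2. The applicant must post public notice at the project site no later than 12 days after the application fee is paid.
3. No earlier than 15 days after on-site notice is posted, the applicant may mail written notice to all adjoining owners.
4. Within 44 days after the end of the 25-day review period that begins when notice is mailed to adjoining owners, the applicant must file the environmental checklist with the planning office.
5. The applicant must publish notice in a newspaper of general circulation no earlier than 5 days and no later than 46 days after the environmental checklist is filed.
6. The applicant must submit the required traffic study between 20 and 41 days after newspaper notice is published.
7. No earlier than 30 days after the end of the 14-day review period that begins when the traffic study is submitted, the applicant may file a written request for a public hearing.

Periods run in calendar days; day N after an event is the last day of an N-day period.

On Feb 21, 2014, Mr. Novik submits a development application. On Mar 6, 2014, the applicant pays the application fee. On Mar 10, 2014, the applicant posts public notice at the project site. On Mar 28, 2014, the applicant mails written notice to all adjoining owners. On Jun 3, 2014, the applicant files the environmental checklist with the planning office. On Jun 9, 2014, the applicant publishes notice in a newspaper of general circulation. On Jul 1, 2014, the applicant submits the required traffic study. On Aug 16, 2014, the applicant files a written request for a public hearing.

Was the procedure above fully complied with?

Yes

(1) the permitted window runs from Feb 21, 2014 + 6 = Feb 27, 2014 to Feb 21, 2014 + 16 = Mar 9, 2014; Mar 6, 2014 falls inside that range.
(2) due by Mar 6, 2014 + 12 days = Mar 18, 2014; Mar 10, 2014 is within that limit.
(3) permitted from Mar 10, 2014 + 15 days = Mar 25, 2014 onward; done Mar 28, 2014 — permitted.
(4) due by Apr 22, 2014 + 44 days = Jun 5, 2014; done Jun 3, 2014 — timely.
(5) the permitted window runs from Jun 3, 2014 + 5 = Jun 8, 2014 to Jun 3, 2014 + 46 = Jul 19, 2014; Jun 9, 2014 falls inside that range.
(6) the permitted window runs from Jun 9, 2014 + 20 = Jun 29, 2014 to Jun 9, 2014 + 41 = Jul 20, 2014; done Jul 1, 2014, which is between those dates.
(7) permitted from Jul 15, 2014 + 30 days = Aug 14, 2014 onward; done Aug 16, 2014 — permitted.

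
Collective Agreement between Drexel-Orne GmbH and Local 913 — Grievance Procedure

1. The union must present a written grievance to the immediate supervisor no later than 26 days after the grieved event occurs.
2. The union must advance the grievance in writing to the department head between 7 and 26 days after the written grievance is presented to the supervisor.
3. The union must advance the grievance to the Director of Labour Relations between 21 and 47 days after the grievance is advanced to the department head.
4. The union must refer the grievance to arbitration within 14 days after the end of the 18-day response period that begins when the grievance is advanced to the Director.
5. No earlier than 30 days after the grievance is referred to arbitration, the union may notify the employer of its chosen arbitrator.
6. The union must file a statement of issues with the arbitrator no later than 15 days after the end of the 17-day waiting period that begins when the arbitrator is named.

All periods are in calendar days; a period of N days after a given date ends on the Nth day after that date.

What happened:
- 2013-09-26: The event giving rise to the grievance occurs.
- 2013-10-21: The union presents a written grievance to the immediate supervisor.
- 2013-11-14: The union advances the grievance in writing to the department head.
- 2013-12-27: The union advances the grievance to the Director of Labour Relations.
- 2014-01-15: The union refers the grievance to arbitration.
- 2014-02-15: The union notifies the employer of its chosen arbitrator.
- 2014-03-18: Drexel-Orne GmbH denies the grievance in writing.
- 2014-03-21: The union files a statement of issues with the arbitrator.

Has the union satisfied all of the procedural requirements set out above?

No

Step 1: 26 days after 2013-09-26 (when the grieved event occurs) is 2013-10-22; completed 2013-10-21, before the deadline.
Step 2: the window is 7–26 days after 2013-10-21 (when the written grievance is presented to the supervisor), so 2013-10-28 through 2013-11-16; done 2013-11-14, which is between those dates.
Step 3: the window is 21–47 days after 2013-11-14 (when the grievance is advanced to the department head), so 2013-12-05 through 2013-12-31; done 2013-12-27, which is between those dates.
Step 4: 14 days after 2014-01-14 (end of the 18-day response period, which began when the grievance is advanced to the Director on 2013-12-27) is 2014-01-28; done 2014-01-15 — timely.
Step 5: the earliest permitted date is 30 days after 2014-01-15 (when the grievance is referred to arbitration), i.e. 2014-02-14; done 2014-02-15, after the minimum wait.
Step 6: 15 days after 2014-03-04 (end of the 17-day waiting period, which began when the arbitrator is named on 2014-02-15) is 2014-03-19; 2014-03-21 misses that deadline by 2 days.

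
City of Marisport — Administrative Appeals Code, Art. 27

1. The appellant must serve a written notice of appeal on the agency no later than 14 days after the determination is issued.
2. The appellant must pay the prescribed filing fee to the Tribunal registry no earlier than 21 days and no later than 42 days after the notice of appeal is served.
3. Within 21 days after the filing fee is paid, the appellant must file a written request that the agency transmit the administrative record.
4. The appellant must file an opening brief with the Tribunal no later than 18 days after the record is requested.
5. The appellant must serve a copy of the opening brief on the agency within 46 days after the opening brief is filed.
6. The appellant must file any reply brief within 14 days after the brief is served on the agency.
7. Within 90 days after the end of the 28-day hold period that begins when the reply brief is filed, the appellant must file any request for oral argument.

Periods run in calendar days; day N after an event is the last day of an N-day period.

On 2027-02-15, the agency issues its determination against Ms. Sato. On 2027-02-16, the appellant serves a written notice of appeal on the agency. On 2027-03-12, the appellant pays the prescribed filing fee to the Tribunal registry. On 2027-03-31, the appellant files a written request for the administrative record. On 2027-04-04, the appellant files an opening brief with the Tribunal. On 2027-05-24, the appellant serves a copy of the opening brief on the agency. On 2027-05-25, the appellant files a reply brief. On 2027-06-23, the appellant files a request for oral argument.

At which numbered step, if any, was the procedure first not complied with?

Step 1 — counting 14 days from 2027-02-15 (when the determination is issued) gives a deadline of 2027-03-01; done 2027-02-16 — timely.
Step 2 — 21 and 42 days from 2027-02-16 (when the notice of appeal is served) are 2027-03-09 and 2027-03-30 respectively; done 2027-03-12, which is between those dates.
Step 3 — counting 21 days from 2027-03-12 (when the filing fee is paid) gives a deadline of 2027-04-02; done 2027-03-31 — timely.
Step 4 — counting 18 days from 2027-03-31 (when the record is requested) gives a deadline of 2027-04-18; 2027-04-04 is within that limit.
Step 5 — counting 46 days from 2027-04-04 (when the opening brief is filed) gives a deadline of 2027-05-20; not done until 2027-05-24, 4 days after the deadline.

Step 5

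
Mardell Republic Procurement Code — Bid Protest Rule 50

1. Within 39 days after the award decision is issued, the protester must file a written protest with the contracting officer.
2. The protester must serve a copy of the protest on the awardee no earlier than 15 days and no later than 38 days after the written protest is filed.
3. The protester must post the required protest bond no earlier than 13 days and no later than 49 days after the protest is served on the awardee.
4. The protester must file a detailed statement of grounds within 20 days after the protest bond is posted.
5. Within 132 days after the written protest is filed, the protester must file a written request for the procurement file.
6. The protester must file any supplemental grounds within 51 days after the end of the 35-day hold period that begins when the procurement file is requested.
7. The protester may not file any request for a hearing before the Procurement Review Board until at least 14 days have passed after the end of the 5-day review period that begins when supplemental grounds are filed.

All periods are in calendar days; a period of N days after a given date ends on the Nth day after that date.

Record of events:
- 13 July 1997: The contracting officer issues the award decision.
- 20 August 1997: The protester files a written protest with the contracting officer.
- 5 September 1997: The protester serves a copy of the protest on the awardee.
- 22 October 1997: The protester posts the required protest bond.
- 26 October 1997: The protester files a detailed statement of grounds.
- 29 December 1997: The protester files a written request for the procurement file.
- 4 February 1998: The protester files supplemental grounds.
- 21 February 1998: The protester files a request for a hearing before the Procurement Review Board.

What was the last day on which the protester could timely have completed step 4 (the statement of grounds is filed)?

11 November 1997

Step 4 runs from 22 October 1997, when the protest bond is posted. 20 days after 22 October 1997 is 11 November 1997.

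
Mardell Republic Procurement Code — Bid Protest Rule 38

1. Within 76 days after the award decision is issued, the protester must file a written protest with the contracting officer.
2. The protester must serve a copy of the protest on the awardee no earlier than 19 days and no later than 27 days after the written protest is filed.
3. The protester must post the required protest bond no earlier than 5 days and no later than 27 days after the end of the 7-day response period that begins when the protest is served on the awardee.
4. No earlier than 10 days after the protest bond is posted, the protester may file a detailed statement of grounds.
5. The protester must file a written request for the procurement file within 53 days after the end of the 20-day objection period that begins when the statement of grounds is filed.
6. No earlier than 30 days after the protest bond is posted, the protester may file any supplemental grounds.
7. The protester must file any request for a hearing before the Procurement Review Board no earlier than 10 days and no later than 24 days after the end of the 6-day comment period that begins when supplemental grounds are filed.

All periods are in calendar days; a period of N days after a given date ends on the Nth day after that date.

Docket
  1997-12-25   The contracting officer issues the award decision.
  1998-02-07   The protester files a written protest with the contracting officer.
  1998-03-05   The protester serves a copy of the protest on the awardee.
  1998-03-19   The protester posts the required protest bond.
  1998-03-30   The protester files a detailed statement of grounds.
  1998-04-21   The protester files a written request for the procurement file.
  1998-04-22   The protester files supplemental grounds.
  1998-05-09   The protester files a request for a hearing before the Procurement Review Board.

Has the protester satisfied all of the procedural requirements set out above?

Yes

Step 1 — counting 76 days from 1997-12-25 (when the award decision is issued) gives a deadline of 1998-03-11; completed 1998-02-07, before the deadline.
Step 2 — 19 and 27 days from 1998-02-07 (when the written protest is filed) are 1998-02-26 and 1998-03-06 respectively; done 1998-03-05 — within the window.
Step 3 — 5 and 27 days from 1998-03-12 (end of the 7-day response period, which began when the protest is served on the awardee on 1998-03-05) are 1998-03-17 and 1998-04-08 respectively; 1998-03-19 falls inside that range.
Step 4 — must wait 10 days from 1998-03-19 (when the protest bond is posted), so not before 1998-03-29; 1998-03-30 is on or after that date.
Step 5 — counting 53 days from 1998-04-19 (end of the 20-day objection period, which began when the statement of grounds is filed on 1998-03-30) gives a deadline of 1998-06-11; completed 1998-04-21, before the deadline.
Step 6 — must wait 30 days from 1998-03-19 (when the protest bond is posted), so not before 1998-04-18; done 1998-04-22 — permitted.
Step 7 — 10 and 24 days from 1998-04-28 (end of the 6-day comment period, which began when supplemental grounds are filed on 1998-04-22) are 1998-05-08 and 1998-05-22 respectively; 1998-05-09 falls inside that range.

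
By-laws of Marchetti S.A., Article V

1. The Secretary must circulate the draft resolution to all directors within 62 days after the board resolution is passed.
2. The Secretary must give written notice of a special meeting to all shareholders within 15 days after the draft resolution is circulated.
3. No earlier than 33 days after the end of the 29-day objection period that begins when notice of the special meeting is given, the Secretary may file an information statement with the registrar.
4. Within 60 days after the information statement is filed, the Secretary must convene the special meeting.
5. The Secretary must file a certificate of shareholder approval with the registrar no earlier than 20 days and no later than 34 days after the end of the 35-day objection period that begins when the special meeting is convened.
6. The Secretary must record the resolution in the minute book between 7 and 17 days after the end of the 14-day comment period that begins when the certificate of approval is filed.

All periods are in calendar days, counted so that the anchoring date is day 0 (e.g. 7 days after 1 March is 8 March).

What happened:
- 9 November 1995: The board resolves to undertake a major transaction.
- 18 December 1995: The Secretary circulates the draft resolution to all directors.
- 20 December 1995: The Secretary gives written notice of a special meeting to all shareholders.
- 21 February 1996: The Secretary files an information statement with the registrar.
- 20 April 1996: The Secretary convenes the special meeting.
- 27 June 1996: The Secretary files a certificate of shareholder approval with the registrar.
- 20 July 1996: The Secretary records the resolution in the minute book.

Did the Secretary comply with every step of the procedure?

Step 1 — counting 62 days from 9 November 1995 (when the board resolution is passed) gives a deadline of 10 January 1996; completed 18 December 1995, before the deadline.
Step 2 — counting 15 days from 18 December 1995 (when the draft resolution is circulated) gives a deadline of 2 January 1996; 20 December 1995 is within that limit.
Step 3 — must wait 33 days from 18 January 1996 (end of the 29-day objection period, which began when notice of the special meeting is given on 20 December 1995), so not before 20 February 1996; done 21 February 1996 — permitted.
Step 4 — counting 60 days from 21 February 1996 (when the information statement is filed) gives a deadline of 21 April 1996; completed 20 April 1996, before the deadline.
Step 5 — 20 and 34 days from 25 May 1996 (end of the 35-day objection period, which began when the special meeting is convened on 20 April 1996) are 14 June 1996 and 28 June 1996 respectively; done 27 June 1996 — within the window.
Step 6 — 7 and 17 days from 11 July 1996 (end of the 14-day comment period, which began when the certificate of approval is filed on 27 June 1996) are 18 July 1996 and 28 July 1996 respectively; 20 July 1996 falls inside that range.

Yes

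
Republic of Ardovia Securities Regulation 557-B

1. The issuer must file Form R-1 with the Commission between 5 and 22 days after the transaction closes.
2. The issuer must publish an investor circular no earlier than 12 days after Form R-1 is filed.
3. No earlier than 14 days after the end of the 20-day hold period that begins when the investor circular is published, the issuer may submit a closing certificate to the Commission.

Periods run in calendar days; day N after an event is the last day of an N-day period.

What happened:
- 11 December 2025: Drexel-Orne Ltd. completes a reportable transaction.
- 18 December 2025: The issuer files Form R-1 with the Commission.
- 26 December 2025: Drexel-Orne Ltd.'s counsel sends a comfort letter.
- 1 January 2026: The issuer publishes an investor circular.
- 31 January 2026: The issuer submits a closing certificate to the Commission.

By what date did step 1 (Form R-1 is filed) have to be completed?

2 January 2026

Step 1 runs from 11 December 2025, when the transaction closes. The window is 5–22 days after 11 December 2025; it closes on 2 January 2026.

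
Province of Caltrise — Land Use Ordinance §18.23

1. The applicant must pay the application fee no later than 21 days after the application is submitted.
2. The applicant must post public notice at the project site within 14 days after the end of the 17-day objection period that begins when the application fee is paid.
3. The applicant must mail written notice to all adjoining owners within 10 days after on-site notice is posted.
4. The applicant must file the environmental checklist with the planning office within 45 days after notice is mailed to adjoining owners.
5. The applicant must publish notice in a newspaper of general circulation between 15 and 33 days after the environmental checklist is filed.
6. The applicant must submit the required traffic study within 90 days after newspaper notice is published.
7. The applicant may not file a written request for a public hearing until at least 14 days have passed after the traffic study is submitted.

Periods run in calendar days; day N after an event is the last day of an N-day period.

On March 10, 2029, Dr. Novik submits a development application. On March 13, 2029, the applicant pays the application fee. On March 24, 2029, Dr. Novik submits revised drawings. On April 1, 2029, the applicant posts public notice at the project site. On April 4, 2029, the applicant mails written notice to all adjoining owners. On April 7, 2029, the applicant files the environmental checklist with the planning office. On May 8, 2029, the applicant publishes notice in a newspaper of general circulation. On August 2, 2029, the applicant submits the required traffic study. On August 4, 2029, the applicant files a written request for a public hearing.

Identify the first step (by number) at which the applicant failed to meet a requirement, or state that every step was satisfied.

Step 7

(1) due by March 10, 2029 + 21 days = March 31, 2029; done March 13, 2029 — timely.
(2) due by March 30, 2029 + 14 days = April 13, 2029; done April 1, 2029 — timely.
(3) due by April 1, 2029 + 10 days = April 11, 2029; completed April 4, 2029, before the deadline.
(4) due by April 4, 2029 + 45 days = May 19, 2029; completed April 7, 2029, before the deadline.
(5) the permitted window runs from April 7, 2029 + 15 = April 22, 2029 to April 7, 2029 + 33 = May 10, 2029; done May 8, 2029, which is between those dates.
(6) due by May 8, 2029 + 90 days = August 6, 2029; completed August 2, 2029, before the deadline.
(7) permitted from August 2, 2029 + 14 days = August 16, 2029 onward; August 4, 2029 is 12 days before the earliest permitted date.
Later steps need not be reached.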